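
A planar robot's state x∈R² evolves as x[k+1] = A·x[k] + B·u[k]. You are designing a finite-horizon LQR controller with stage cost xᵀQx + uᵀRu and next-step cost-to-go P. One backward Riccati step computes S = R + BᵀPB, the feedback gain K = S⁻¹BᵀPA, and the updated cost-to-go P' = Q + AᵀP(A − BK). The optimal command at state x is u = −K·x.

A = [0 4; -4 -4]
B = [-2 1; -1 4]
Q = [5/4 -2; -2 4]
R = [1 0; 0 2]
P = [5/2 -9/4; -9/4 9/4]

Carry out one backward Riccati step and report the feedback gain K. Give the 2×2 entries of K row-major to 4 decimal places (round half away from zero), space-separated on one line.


-0.5967 -2.0994 -1.0343 -1.7724

BᵀP = [-2.7500 2.2500; -6.5000 6.7500]
S = R + BᵀPB = [1 0; 0 2] + [3.2500 6.2500; 6.2500 20.5000] = [4.2500 6.2500; 6.2500 22.5000]
BᵀPA = [-9.0000 -20.0000; -27.0000 -53.0000]
K = S⁻¹·BᵀPA = [-0.5967 -2.0994; -1.0343 -1.7724]
A−BK = [-0.1591 1.5735; -0.4597 0.9901]
AᵀP(A−BK) = [2.7050 5.2508; 5.2508 12.0751]
P' = Q + AᵀP(A−BK) = [3.9550 3.2508; 3.2508 16.0751]
tr(P') = 20.0301


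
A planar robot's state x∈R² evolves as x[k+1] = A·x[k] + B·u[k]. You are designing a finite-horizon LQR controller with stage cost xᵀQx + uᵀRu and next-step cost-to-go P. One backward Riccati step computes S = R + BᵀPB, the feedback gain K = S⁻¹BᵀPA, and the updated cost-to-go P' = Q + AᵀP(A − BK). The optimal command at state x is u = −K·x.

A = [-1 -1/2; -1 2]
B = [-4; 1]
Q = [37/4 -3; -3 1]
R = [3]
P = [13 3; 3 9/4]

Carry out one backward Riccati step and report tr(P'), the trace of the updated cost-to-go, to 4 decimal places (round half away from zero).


BᵀP = [-49.0000 -9.7500]
S = R + BᵀPB = [3] + [186.2500] = [189.2500]
BᵀPA = [58.7500 5.0000]
K = S⁻¹·BᵀPA = [0.3104 0.0264]
A−BK = [0.2417 -0.3943; -1.3104 1.9736]
AᵀP(A−BK) = [3.0119 -4.0522; -4.0522 6.1179]
P' = Q + AᵀP(A−BK) = [12.2619 -7.0522; -7.0522 7.1179]
tr(P') = 19.3798

19.3798


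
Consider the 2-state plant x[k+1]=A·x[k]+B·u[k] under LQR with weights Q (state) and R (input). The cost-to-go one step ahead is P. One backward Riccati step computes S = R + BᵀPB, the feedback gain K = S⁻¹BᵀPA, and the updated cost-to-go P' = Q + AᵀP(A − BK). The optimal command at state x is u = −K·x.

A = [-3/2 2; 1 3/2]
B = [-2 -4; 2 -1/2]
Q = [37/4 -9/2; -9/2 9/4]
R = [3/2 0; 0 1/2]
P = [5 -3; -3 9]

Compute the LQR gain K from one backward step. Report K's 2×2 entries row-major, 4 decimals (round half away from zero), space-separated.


BᵀP = [-16.0000 24.0000; -18.5000 7.5000]
S = R + BᵀPB = [3/2 0; 0 1/2] + [80.0000 52.0000; 52.0000 70.2500] = [81.5000 52.0000; 52.0000 70.7500]
BᵀPA = [48.0000 4.0000; 35.2500 -25.7500]
K = S⁻¹·BᵀPA = [0.5104 0.5297; 0.1231 -0.7533]
A−BK = [0.0132 0.0463; 0.0407 0.0640]
AᵀP(A−BK) = [0.4109 0.3775; 0.3775 0.7344]
P' = Q + AᵀP(A−BK) = [9.6609 -4.1225; -4.1225 2.9844]
tr(P') = 12.6453

0.5104 0.5297 0.1231 -0.7533


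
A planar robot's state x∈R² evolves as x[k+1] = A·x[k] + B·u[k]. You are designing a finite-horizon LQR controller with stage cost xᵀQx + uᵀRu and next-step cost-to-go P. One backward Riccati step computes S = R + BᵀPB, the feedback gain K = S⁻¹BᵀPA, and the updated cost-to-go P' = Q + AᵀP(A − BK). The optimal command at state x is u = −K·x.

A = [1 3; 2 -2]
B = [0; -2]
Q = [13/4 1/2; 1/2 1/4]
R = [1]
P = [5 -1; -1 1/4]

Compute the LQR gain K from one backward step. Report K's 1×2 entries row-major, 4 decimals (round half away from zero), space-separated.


0.5000 3.5000

BᵀP = [2.0000 -0.5000]
S = R + BᵀPB = [1] + [1.0000] = [2.0000]
BᵀPA = [1.0000 7.0000]
K = S⁻¹·BᵀPA = [0.5000 3.5000]
A−BK = [1.0000 3.0000; 3.0000 5.0000]
AᵀP(A−BK) = [1.5000 6.5000; 6.5000 33.5000]
P' = Q + AᵀP(A−BK) = [4.7500 7.0000; 7.0000 33.7500]
tr(P') = 38.5000


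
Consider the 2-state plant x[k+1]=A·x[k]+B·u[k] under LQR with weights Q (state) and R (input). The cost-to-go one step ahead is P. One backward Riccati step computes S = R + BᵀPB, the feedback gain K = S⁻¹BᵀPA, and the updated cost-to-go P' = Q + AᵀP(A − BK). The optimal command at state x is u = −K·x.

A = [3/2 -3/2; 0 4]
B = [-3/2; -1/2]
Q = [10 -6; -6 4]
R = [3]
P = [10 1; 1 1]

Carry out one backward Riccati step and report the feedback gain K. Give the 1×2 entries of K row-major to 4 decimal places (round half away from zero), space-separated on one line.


BᵀP = [-15.5000 -2.0000]
S = R + BᵀPB = [3] + [24.2500] = [27.2500]
BᵀPA = [-23.2500 15.2500]
K = S⁻¹·BᵀPA = [-0.8532 0.5596]
A−BK = [0.2202 -0.6606; -0.4266 4.2798]
AᵀP(A−BK) = [2.6628 -3.4885; -3.4885 17.9656]
P' = Q + AᵀP(A−BK) = [12.6628 -9.4885; -9.4885 21.9656]
tr(P') = 34.6284

-0.8532 0.5596


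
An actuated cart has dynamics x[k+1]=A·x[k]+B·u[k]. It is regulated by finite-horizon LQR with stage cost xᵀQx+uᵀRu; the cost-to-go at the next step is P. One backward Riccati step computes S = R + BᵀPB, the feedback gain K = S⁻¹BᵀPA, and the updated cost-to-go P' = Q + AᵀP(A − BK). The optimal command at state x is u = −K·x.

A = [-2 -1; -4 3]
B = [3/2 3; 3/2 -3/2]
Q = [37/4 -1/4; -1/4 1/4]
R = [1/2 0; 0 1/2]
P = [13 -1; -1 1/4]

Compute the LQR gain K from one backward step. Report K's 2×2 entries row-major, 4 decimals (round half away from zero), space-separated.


BᵀP = [18.0000 -1.1250; 40.5000 -3.3750]
S = R + BᵀPB = [1/2 0; 0 1/2] + [25.3125 55.6875; 55.6875 126.5625] = [25.8125 55.6875; 55.6875 127.0625]
BᵀPA = [-31.5000 -21.3750; -67.5000 -50.6250]
K = S⁻¹·BᵀPA = [-1.3629 0.5776; 0.0661 -0.6516]
A−BK = [-0.1539 0.0883; -1.8564 1.1562]
AᵀP(A−BK) = [1.5291 -0.7866; -0.7866 0.6105]
P' = Q + AᵀP(A−BK) = [10.7791 -1.0366; -1.0366 0.8605]
tr(P') = 11.6395

-1.3629 0.5776 0.0661 -0.6516


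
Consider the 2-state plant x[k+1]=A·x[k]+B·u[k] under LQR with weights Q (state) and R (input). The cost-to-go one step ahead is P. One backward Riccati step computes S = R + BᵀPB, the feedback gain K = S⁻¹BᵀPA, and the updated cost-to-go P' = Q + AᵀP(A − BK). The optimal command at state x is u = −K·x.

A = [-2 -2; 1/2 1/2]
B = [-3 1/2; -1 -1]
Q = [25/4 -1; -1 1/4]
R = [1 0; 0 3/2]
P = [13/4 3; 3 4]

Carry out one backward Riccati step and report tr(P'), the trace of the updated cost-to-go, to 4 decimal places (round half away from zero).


BᵀP = [-12.7500 -13.0000; -1.3750 -2.5000]
S = R + BᵀPB = [1 0; 0 3/2] + [51.2500 6.6250; 6.6250 1.8125] = [52.2500 6.6250; 6.6250 3.3125]
BᵀPA = [19.0000 19.0000; 1.5000 1.5000]
K = S⁻¹·BᵀPA = [0.4103 0.4103; -0.3677 -0.3677]
A−BK = [-0.5854 -0.5854; 0.5426 0.5426]
AᵀP(A−BK) = [0.7567 0.7567; 0.7567 0.7567]
P' = Q + AᵀP(A−BK) = [7.0067 -0.2433; -0.2433 1.0067]
tr(P') = 8.0133

8.0133


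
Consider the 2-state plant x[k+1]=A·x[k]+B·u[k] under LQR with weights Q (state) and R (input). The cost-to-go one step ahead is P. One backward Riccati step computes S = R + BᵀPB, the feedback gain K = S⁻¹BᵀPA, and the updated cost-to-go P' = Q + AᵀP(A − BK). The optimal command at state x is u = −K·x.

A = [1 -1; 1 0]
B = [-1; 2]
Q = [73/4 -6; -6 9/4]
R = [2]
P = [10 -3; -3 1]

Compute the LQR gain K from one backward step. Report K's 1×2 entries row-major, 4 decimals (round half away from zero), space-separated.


BᵀP = [-16.0000 5.0000]
S = R + BᵀPB = [2] + [26.0000] = [28.0000]
BᵀPA = [-11.0000 16.0000]
K = S⁻¹·BᵀPA = [-0.3929 0.5714]
A−BK = [0.6071 -0.4286; 1.7857 -1.1429]
AᵀP(A−BK) = [0.6786 -0.7143; -0.7143 0.8571]
P' = Q + AᵀP(A−BK) = [18.9286 -6.7143; -6.7143 3.1071]
tr(P') = 22.0357

-0.3929 0.5714


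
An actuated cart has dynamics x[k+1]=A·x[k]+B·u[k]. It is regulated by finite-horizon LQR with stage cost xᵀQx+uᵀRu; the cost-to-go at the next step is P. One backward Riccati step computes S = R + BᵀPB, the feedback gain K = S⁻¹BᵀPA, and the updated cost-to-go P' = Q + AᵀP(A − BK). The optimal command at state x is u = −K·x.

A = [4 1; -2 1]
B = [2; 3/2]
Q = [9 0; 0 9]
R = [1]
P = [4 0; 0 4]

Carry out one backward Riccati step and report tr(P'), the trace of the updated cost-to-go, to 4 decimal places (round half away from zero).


83.0769

BᵀP = [8.0000 6.0000]
S = R + BᵀPB = [1] + [25.0000] = [26.0000]
BᵀPA = [20.0000 14.0000]
K = S⁻¹·BᵀPA = [0.7692 0.5385]
A−BK = [2.4615 -0.0769; -3.1538 0.1923]
AᵀP(A−BK) = [64.6154 -2.7692; -2.7692 0.4615]
P' = Q + AᵀP(A−BK) = [73.6154 -2.7692; -2.7692 9.4615]
tr(P') = 83.0769


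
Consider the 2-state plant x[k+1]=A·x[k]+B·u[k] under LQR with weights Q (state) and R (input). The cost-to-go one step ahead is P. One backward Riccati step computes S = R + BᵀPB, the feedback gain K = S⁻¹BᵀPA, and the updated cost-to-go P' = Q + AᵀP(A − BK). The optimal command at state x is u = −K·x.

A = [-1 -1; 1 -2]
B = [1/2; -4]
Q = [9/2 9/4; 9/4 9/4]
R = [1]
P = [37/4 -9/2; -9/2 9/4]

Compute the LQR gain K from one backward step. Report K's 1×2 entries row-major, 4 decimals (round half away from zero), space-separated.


BᵀP = [22.6250 -11.2500]
S = R + BᵀPB = [1] + [56.3125] = [57.3125]
BᵀPA = [-33.8750 -0.1250]
K = S⁻¹·BᵀPA = [-0.5911 -0.0022]
A−BK = [-0.7045 -0.9989; -1.3642 -2.0087]
AᵀP(A−BK) = [0.4779 0.1761; 0.1761 0.2497]
P' = Q + AᵀP(A−BK) = [4.9779 2.4261; 2.4261 2.4997]
tr(P') = 7.4776

-0.5911 -0.0022


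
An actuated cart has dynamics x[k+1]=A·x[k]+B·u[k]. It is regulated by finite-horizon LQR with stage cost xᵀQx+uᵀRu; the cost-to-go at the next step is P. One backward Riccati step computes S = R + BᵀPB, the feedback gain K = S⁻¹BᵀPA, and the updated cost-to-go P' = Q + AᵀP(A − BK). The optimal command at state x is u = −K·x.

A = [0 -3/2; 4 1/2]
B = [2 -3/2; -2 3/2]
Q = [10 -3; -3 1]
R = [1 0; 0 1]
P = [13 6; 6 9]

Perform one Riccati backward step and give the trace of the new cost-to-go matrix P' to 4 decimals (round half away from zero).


149.1535

BᵀP = [14.0000 -6.0000; -10.5000 4.5000]
S = R + BᵀPB = [1 0; 0 1] + [40.0000 -30.0000; -30.0000 22.5000] = [41.0000 -30.0000; -30.0000 23.5000]
BᵀPA = [-24.0000 -24.0000; 18.0000 18.0000]
K = S⁻¹·BᵀPA = [-0.3780 -0.3780; 0.2835 0.2835]
A−BK = [1.1811 -0.3189; 2.8189 -0.6811]
AᵀP(A−BK) = [129.8268 -32.1732; -32.1732 8.3268]
P' = Q + AᵀP(A−BK) = [139.8268 -35.1732; -35.1732 9.3268]
tr(P') = 149.1535


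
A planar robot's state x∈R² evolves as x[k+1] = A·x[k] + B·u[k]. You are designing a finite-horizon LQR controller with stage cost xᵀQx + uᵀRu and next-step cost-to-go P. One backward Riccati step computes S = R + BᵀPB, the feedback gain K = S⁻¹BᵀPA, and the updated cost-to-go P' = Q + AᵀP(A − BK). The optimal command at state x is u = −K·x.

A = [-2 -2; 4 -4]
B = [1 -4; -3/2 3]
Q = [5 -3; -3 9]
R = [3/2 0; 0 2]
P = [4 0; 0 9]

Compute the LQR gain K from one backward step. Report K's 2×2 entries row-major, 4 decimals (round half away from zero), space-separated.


-2.0304 4.1619 0.1720 1.0826

BᵀP = [4.0000 -13.5000; -16.0000 27.0000]
S = R + BᵀPB = [3/2 0; 0 2] + [24.2500 -56.5000; -56.5000 145.0000] = [25.7500 -56.5000; -56.5000 147.0000]
BᵀPA = [-62.0000 46.0000; 140.0000 -76.0000]
K = S⁻¹·BᵀPA = [-2.0304 4.1619; 0.1720 1.0826]
A−BK = [0.7184 -1.8314; 0.4384 -1.0051]
AᵀP(A−BK) = [10.0371 -21.5312; -21.5312 50.8331]
P' = Q + AᵀP(A−BK) = [15.0371 -24.5312; -24.5312 59.8331]
tr(P') = 74.8702


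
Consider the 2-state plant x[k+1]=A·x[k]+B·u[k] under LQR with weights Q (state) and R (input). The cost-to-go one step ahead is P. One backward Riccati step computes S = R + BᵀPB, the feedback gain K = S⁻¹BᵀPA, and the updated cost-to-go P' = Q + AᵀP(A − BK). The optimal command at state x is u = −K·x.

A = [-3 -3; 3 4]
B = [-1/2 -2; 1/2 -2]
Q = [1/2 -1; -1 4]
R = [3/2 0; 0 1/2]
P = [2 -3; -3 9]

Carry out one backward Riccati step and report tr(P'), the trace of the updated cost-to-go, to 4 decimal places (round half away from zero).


75.3730

BᵀP = [-2.5000 6.0000; 2.0000 -12.0000]
S = R + BᵀPB = [3/2 0; 0 1/2] + [4.2500 -7.0000; -7.0000 20.0000] = [5.7500 -7.0000; -7.0000 20.5000]
BᵀPA = [25.5000 31.5000; -42.0000 -54.0000]
K = S⁻¹·BᵀPA = [3.3212 3.8875; -0.9147 -1.3067]
A−BK = [-3.1688 -3.6697; -0.4900 -0.5572]
AᵀP(A−BK) = [29.8911 34.9873; 34.9873 40.9819]
P' = Q + AᵀP(A−BK) = [30.3911 33.9873; 33.9873 44.9819]
tr(P') = 75.3730


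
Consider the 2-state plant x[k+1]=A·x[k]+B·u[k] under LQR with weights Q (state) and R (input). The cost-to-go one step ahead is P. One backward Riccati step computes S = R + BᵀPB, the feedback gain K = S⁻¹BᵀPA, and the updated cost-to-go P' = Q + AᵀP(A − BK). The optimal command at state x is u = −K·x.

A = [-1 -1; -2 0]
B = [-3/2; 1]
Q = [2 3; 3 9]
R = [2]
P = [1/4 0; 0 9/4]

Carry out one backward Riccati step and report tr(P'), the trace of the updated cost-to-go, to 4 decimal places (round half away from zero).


16.9351

BᵀP = [-0.3750 2.2500]
S = R + BᵀPB = [2] + [2.8125] = [4.8125]
BᵀPA = [-4.1250 0.3750]
K = S⁻¹·BᵀPA = [-0.8571 0.0779]
A−BK = [-2.2857 -0.8831; -1.1429 -0.0779]
AᵀP(A−BK) = [5.7143 0.5714; 0.5714 0.2208]
P' = Q + AᵀP(A−BK) = [7.7143 3.5714; 3.5714 9.2208]
tr(P') = 16.9351


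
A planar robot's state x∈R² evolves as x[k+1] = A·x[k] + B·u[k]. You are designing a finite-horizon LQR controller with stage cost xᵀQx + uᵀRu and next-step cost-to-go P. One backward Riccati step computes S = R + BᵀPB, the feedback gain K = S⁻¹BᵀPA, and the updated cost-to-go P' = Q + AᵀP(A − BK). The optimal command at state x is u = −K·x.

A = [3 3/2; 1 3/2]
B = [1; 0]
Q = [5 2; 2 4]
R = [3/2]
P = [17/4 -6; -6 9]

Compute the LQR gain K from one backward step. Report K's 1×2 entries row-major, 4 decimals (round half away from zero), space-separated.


1.1739 -0.4565

BᵀP = [4.2500 -6.0000]
S = R + BᵀPB = [3/2] + [4.2500] = [5.7500]
BᵀPA = [6.7500 -2.6250]
K = S⁻¹·BᵀPA = [1.1739 -0.4565]
A−BK = [1.8261 1.9565; 1.0000 1.5000]
AᵀP(A−BK) = [3.3261 -0.2935; -0.2935 1.6141]
P' = Q + AᵀP(A−BK) = [8.3261 1.7065; 1.7065 5.6141]
tr(P') = 13.9402


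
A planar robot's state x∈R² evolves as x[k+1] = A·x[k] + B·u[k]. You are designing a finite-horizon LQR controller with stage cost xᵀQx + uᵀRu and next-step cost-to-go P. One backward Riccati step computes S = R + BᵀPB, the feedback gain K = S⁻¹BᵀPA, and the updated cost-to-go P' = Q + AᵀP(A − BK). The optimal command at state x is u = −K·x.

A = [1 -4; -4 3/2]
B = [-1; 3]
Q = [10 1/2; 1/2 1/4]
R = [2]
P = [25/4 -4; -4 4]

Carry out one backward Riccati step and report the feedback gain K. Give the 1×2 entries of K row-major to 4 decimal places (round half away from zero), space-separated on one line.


-1.2051 1.4212

BᵀP = [-18.2500 16.0000]
S = R + BᵀPB = [2] + [66.2500] = [68.2500]
BᵀPA = [-82.2500 97.0000]
K = S⁻¹·BᵀPA = [-1.2051 1.4212]
A−BK = [-0.2051 -2.5788; -0.3846 -2.7637]
AᵀP(A−BK) = [3.1282 -2.1026; -2.1026 19.1392]
P' = Q + AᵀP(A−BK) = [13.1282 -1.6026; -1.6026 19.3892]
tr(P') = 32.5174


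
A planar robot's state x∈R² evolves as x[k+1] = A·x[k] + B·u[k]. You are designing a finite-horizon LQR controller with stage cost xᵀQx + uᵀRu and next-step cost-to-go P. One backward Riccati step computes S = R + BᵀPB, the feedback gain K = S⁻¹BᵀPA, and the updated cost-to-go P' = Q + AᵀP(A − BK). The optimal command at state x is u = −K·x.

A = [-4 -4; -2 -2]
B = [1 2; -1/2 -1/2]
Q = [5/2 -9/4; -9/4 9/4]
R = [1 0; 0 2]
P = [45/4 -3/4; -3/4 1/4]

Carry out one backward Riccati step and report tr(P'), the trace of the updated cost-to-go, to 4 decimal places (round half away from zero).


BᵀP = [11.6250 -0.8750; 22.8750 -1.6250]
S = R + BᵀPB = [1 0; 0 2] + [12.0625 23.6875; 23.6875 46.5625] = [13.0625 23.6875; 23.6875 48.5625]
BᵀPA = [-44.7500 -44.7500; -88.2500 -88.2500]
K = S⁻¹·BᵀPA = [-1.1297 -1.1297; -1.2662 -1.2662]
A−BK = [-0.3379 -0.3379; -3.1980 -3.1980]
AᵀP(A−BK) = [6.7031 6.7031; 6.7031 6.7031]
P' = Q + AᵀP(A−BK) = [9.2031 4.4531; 4.4531 8.9531]
tr(P') = 18.1561

18.1561


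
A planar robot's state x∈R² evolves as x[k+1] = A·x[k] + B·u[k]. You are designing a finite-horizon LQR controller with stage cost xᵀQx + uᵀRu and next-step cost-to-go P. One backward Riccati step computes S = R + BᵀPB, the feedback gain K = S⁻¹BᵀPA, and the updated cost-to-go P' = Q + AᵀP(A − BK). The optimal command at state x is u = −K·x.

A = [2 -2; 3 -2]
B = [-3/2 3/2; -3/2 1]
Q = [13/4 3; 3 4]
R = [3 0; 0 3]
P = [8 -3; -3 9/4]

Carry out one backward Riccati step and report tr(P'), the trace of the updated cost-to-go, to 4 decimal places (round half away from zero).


BᵀP = [-7.5000 1.1250; 9.0000 -2.2500]
S = R + BᵀPB = [3 0; 0 3] + [9.5625 -10.1250; -10.1250 11.2500] = [12.5625 -10.1250; -10.1250 14.2500]
BᵀPA = [-11.6250 12.7500; 11.2500 -13.5000]
K = S⁻¹·BᵀPA = [-0.6765 0.5882; 0.3088 -0.5294]
A−BK = [0.5221 -0.3235; 1.6765 -0.5882]
AᵀP(A−BK) = [4.9118 -2.7059; -2.7059 2.3529]
P' = Q + AᵀP(A−BK) = [8.1618 0.2941; 0.2941 6.3529]
tr(P') = 14.5147

14.5147


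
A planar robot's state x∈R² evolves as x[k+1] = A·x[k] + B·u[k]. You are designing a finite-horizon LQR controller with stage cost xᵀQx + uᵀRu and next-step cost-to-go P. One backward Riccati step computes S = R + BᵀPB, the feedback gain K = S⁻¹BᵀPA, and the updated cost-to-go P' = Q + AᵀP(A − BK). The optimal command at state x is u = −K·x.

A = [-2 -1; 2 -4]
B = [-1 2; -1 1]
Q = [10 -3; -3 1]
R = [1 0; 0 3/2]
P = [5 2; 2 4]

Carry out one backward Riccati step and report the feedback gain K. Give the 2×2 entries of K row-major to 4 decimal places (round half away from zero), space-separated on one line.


BᵀP = [-7.0000 -6.0000; 12.0000 8.0000]
S = R + BᵀPB = [1 0; 0 3/2] + [13.0000 -20.0000; -20.0000 32.0000] = [14.0000 -20.0000; -20.0000 33.5000]
BᵀPA = [2.0000 31.0000; -8.0000 -44.0000]
K = S⁻¹·BᵀPA = [-1.3478 2.2971; -1.0435 0.0580]
A−BK = [-1.2609 1.1812; 1.6957 -1.7609]
AᵀP(A−BK) = [14.3478 -14.1304; -14.1304 16.3406]
P' = Q + AᵀP(A−BK) = [24.3478 -17.1304; -17.1304 17.3406]
tr(P') = 41.6884

-1.3478 2.2971 -1.0435 0.0580


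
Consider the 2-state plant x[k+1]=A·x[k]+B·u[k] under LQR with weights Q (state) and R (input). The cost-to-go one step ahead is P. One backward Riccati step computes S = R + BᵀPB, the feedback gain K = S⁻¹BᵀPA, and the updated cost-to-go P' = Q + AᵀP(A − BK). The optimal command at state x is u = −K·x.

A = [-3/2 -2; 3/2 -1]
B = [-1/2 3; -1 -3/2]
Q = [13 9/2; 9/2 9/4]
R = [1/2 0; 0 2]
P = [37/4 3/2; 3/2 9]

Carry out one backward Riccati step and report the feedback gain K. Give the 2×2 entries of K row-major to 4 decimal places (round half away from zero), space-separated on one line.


-0.5735 1.5417 -0.5859 -0.3937

BᵀP = [-6.1250 -9.7500; 25.5000 -9.0000]
S = R + BᵀPB = [1/2 0; 0 2] + [12.8125 -3.7500; -3.7500 90.0000] = [13.3125 -3.7500; -3.7500 92.0000]
BᵀPA = [-5.4375 22.0000; -51.7500 -42.0000]
K = S⁻¹·BᵀPA = [-0.5735 1.5417; -0.5859 -0.3937]
A−BK = [-0.0291 -0.0481; 0.0477 -0.0488]
AᵀP(A−BK) = [0.8751 0.0099; 0.0099 1.5483]
P' = Q + AᵀP(A−BK) = [13.8751 4.5099; 4.5099 3.7983]
tr(P') = 17.6734


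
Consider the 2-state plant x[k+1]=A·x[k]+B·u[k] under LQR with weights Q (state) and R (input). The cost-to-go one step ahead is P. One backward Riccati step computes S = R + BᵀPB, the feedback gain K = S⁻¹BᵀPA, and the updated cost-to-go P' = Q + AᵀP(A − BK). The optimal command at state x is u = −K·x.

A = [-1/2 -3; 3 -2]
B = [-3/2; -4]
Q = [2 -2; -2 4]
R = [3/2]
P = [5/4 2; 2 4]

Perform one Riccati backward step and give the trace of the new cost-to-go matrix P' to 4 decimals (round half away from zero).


BᵀP = [-9.8750 -19.0000]
S = R + BᵀPB = [3/2] + [90.8125] = [92.3125]
BᵀPA = [-52.0625 67.6250]
K = S⁻¹·BᵀPA = [-0.5640 0.7326]
A−BK = [-1.3460 -1.9012; 0.7441 0.9303]
AᵀP(A−BK) = [0.9502 0.0142; 0.0142 1.7102]
P' = Q + AᵀP(A−BK) = [2.9502 -1.9858; -1.9858 5.7102]
tr(P') = 8.6605

8.6605


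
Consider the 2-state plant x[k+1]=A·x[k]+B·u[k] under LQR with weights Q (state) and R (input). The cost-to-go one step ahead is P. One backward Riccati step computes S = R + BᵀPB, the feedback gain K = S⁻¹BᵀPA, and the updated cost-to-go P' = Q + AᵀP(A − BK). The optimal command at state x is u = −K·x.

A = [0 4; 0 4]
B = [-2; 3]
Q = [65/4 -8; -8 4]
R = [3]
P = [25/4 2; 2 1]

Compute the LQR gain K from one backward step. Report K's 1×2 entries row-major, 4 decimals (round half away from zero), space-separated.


BᵀP = [-6.5000 -1.0000]
S = R + BᵀPB = [3] + [10.0000] = [13.0000]
BᵀPA = [0.0000 -30.0000]
K = S⁻¹·BᵀPA = [0.0000 -2.3077]
A−BK = [0.0000 -0.6154; 0.0000 10.9231]
AᵀP(A−BK) = [0.0000 0.0000; 0.0000 110.7692]
P' = Q + AᵀP(A−BK) = [16.2500 -8.0000; -8.0000 114.7692]
tr(P') = 131.0192

0.0000 -2.3077


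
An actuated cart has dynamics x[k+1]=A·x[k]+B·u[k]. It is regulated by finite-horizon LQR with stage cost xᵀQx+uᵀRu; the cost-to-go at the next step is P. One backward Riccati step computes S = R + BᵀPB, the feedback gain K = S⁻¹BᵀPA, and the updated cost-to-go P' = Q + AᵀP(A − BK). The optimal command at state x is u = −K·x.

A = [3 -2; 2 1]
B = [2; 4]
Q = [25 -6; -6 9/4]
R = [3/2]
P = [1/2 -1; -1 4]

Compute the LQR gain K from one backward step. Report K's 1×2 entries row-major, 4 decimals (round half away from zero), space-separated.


0.3689 0.3883

BᵀP = [-3.0000 14.0000]
S = R + BᵀPB = [3/2] + [50.0000] = [51.5000]
BᵀPA = [19.0000 20.0000]
K = S⁻¹·BᵀPA = [0.3689 0.3883]
A−BK = [2.2621 -2.7767; 0.5243 -0.5534]
AᵀP(A−BK) = [1.4903 -1.3786; -1.3786 2.2330]
P' = Q + AᵀP(A−BK) = [26.4903 -7.3786; -7.3786 4.4830]
tr(P') = 30.9733


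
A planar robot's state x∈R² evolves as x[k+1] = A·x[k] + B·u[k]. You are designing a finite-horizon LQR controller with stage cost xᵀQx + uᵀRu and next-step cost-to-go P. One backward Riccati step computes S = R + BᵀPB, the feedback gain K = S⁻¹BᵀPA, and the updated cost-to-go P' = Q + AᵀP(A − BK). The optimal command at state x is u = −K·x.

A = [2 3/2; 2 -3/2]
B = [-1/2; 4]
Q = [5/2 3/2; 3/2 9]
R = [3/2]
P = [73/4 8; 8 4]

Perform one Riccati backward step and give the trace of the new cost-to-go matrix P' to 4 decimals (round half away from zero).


43.7537

BᵀP = [22.8750 12.0000]
S = R + BᵀPB = [3/2] + [36.5625] = [38.0625]
BᵀPA = [69.7500 16.3125]
K = S⁻¹·BᵀPA = [1.8325 0.4286]
A−BK = [2.9163 1.7143; -5.3300 -3.2143]
AᵀP(A−BK) = [25.1823 12.8571; 12.8571 7.0714]
P' = Q + AᵀP(A−BK) = [27.6823 14.3571; 14.3571 16.0714]
tr(P') = 43.7537


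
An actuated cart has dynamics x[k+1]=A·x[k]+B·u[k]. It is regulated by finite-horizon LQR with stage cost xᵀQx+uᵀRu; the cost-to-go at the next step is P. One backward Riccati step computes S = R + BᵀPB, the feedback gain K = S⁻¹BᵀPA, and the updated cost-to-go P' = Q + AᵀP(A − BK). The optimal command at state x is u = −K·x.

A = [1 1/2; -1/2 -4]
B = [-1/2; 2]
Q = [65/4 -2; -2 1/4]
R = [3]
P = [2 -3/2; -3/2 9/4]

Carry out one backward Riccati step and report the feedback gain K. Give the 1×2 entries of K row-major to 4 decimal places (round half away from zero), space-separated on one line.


-0.4274 -1.4839

BᵀP = [-4.0000 5.2500]
S = R + BᵀPB = [3] + [12.5000] = [15.5000]
BᵀPA = [-6.6250 -23.0000]
K = S⁻¹·BᵀPA = [-0.4274 -1.4839]
A−BK = [0.7863 -0.2419; 0.3548 -1.0323]
AᵀP(A−BK) = [1.2308 2.0444; 2.0444 8.3710]
P' = Q + AᵀP(A−BK) = [17.4808 0.0444; 0.0444 8.6210]
tr(P') = 26.1018


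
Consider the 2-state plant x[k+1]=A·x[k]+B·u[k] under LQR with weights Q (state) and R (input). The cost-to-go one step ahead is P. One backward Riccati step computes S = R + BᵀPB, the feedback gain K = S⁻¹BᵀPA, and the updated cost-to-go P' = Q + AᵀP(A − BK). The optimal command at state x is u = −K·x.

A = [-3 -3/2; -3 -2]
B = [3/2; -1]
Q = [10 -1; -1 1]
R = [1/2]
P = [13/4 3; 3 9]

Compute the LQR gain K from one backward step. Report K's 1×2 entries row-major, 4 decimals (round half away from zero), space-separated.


1.0080 0.7920

BᵀP = [1.8750 -4.5000]
S = R + BᵀPB = [1/2] + [7.3125] = [7.8125]
BᵀPA = [7.8750 6.1875]
K = S⁻¹·BᵀPA = [1.0080 0.7920]
A−BK = [-4.5120 -2.6880; -1.9920 -1.2080]
AᵀP(A−BK) = [156.3120 93.8880; 93.8880 56.4120]
P' = Q + AᵀP(A−BK) = [166.3120 92.8880; 92.8880 57.4120]
tr(P') = 223.7240


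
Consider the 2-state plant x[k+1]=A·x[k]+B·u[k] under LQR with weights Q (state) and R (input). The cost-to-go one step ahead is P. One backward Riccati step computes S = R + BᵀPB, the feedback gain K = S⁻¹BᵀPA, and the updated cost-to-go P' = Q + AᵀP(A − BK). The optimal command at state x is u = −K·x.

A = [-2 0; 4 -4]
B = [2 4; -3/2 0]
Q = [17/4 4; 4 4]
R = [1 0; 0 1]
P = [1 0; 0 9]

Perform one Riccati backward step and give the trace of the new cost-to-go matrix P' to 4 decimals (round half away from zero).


BᵀP = [2.0000 -13.5000; 4.0000 0.0000]
S = R + BᵀPB = [1 0; 0 1] + [24.2500 8.0000; 8.0000 16.0000] = [25.2500 8.0000; 8.0000 17.0000]
BᵀPA = [-58.0000 54.0000; -8.0000 0.0000]
K = S⁻¹·BᵀPA = [-2.5243 2.5133; 0.7173 -1.1828]
A−BK = [0.1793 -0.2957; 0.2136 -0.2300]
AᵀP(A−BK) = [7.3292 -7.6879; -7.6879 8.2793]
P' = Q + AᵀP(A−BK) = [11.5792 -3.6879; -3.6879 12.2793]
tr(P') = 23.8585

23.8585


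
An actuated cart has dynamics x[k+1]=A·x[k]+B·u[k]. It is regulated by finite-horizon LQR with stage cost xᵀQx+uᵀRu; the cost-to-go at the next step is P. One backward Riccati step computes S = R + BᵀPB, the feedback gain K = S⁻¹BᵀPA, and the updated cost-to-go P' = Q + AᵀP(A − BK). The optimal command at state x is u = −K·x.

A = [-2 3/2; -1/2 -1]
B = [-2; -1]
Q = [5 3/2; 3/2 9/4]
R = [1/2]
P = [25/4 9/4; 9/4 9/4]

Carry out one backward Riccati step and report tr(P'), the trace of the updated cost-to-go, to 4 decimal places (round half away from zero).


BᵀP = [-14.7500 -6.7500]
S = R + BᵀPB = [1/2] + [36.2500] = [36.7500]
BᵀPA = [32.8750 -15.3750]
K = S⁻¹·BᵀPA = [0.8946 -0.4184]
A−BK = [-0.2109 0.6633; 0.3946 -1.4184]
AᵀP(A−BK) = [0.6539 -1.0587; -1.0587 3.1301]
P' = Q + AᵀP(A−BK) = [5.6539 0.4413; 0.4413 5.3801]
tr(P') = 11.0340

11.0340


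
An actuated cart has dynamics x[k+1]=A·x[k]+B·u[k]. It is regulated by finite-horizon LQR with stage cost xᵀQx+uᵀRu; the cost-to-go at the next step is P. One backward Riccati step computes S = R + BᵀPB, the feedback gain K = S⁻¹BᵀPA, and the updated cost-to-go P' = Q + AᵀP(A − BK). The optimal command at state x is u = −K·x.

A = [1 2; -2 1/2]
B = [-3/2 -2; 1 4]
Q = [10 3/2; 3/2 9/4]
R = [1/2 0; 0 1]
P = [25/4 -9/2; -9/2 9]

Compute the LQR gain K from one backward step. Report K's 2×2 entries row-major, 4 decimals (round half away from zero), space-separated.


BᵀP = [-13.8750 15.7500; -30.5000 45.0000]
S = R + BᵀPB = [1/2 0; 0 1] + [36.5625 90.7500; 90.7500 241.0000] = [37.0625 90.7500; 90.7500 242.0000]
BᵀPA = [-45.3750 -19.8750; -120.5000 -38.5000]
K = S⁻¹·BᵀPA = [-0.0619 -1.7938; -0.4747 0.5136]
A−BK = [-0.0423 0.3365; -0.0392 0.2395]
AᵀP(A−BK) = [0.2374 -0.2568; -0.2568 2.3711]
P' = Q + AᵀP(A−BK) = [10.2374 1.2432; 1.2432 4.6211]
tr(P') = 14.8585

-0.0619 -1.7938 -0.4747 0.5136


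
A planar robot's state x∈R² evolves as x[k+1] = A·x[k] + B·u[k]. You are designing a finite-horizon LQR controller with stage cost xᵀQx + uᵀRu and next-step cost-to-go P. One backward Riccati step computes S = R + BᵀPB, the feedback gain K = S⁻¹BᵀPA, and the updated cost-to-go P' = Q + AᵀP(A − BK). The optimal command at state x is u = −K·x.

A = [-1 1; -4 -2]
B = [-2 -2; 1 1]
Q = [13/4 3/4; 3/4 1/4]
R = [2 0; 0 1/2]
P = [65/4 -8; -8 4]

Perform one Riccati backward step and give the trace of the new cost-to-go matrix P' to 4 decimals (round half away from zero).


4.7051

BᵀP = [-40.5000 20.0000; -40.5000 20.0000]
S = R + BᵀPB = [2 0; 0 1/2] + [101.0000 101.0000; 101.0000 101.0000] = [103.0000 101.0000; 101.0000 101.5000]
BᵀPA = [-39.5000 -80.5000; -39.5000 -80.5000]
K = S⁻¹·BᵀPA = [-0.0779 -0.1588; -0.3116 -0.6351]
A−BK = [-1.7791 -0.5878; -3.6105 -1.2061]
AᵀP(A−BK) = [0.8629 0.3915; 0.3915 0.3422]
P' = Q + AᵀP(A−BK) = [4.1129 1.1415; 1.1415 0.5922]
tr(P') = 4.7051


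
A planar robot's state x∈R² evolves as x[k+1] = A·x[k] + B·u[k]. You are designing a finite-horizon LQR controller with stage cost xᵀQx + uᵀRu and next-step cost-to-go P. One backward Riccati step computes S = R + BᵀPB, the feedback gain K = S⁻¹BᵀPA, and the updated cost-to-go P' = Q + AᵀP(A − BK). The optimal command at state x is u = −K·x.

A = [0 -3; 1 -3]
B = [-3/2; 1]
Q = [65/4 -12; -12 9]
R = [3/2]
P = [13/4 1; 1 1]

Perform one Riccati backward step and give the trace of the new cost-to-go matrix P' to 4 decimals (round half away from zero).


57.1766

BᵀP = [-3.8750 -0.5000]
S = R + BᵀPB = [3/2] + [5.3125] = [6.8125]
BᵀPA = [-0.5000 13.1250]
K = S⁻¹·BᵀPA = [-0.0734 1.9266]
A−BK = [-0.1101 -0.1101; 1.0734 -4.9266]
AᵀP(A−BK) = [0.9633 -5.0367; -5.0367 30.9633]
P' = Q + AᵀP(A−BK) = [17.2133 -17.0367; -17.0367 39.9633]
tr(P') = 57.1766


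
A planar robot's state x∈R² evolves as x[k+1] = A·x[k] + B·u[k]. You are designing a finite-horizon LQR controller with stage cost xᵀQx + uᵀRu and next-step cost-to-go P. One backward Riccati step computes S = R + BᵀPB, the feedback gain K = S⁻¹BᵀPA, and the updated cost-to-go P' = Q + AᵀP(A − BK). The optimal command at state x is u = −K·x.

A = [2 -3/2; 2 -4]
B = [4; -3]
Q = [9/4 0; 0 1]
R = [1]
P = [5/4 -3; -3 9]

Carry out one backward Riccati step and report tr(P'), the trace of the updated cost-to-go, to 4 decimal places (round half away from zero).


BᵀP = [14.0000 -39.0000]
S = R + BᵀPB = [1] + [173.0000] = [174.0000]
BᵀPA = [-50.0000 135.0000]
K = S⁻¹·BᵀPA = [-0.2874 0.7759]
A−BK = [3.1494 -4.6034; 1.1379 -1.6724]
AᵀP(A−BK) = [2.6322 -3.9569; -3.9569 6.0711]
P' = Q + AᵀP(A−BK) = [4.8822 -3.9569; -3.9569 7.0711]
tr(P') = 11.9533

11.9533


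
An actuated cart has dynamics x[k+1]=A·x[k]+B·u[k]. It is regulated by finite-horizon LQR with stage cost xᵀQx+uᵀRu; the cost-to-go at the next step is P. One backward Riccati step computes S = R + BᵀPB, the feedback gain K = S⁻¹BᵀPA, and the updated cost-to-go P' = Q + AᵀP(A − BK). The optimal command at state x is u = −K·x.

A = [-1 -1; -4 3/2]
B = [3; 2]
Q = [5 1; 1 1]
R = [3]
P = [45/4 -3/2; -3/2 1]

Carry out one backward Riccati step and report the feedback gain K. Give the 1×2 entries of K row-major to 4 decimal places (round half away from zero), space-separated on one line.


-0.2299 -0.3823

BᵀP = [30.7500 -2.5000]
S = R + BᵀPB = [3] + [87.2500] = [90.2500]
BᵀPA = [-20.7500 -34.5000]
K = S⁻¹·BᵀPA = [-0.2299 -0.3823]
A−BK = [-0.3102 0.1468; -3.5402 2.2645]
AᵀP(A−BK) = [10.4792 -6.4321; -6.4321 4.8116]
P' = Q + AᵀP(A−BK) = [15.4792 -5.4321; -5.4321 5.8116]
tr(P') = 21.2909


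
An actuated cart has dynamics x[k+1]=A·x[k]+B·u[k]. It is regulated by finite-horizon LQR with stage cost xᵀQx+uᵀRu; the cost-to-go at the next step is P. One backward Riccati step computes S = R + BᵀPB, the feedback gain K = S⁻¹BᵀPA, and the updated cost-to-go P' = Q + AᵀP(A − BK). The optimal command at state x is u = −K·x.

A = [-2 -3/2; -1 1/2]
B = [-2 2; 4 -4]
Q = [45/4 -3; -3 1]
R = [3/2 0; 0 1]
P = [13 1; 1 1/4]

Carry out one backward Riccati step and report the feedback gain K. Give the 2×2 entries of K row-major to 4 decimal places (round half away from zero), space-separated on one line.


BᵀP = [-22.0000 -1.0000; 22.0000 1.0000]
S = R + BᵀPB = [3/2 0; 0 1] + [40.0000 -40.0000; -40.0000 40.0000] = [41.5000 -40.0000; -40.0000 41.0000]
BᵀPA = [45.0000 32.5000; -45.0000 -32.5000]
K = S⁻¹·BᵀPA = [0.4433 0.3202; -0.6650 -0.4803]
A−BK = [0.2167 0.1010; -5.4335 -2.7020]
AᵀP(A−BK) = [6.3732 3.3528; 3.3528 1.7965]
P' = Q + AᵀP(A−BK) = [17.6232 0.3528; 0.3528 2.7965]
tr(P') = 20.4196

0.4433 0.3202 -0.6650 -0.4803


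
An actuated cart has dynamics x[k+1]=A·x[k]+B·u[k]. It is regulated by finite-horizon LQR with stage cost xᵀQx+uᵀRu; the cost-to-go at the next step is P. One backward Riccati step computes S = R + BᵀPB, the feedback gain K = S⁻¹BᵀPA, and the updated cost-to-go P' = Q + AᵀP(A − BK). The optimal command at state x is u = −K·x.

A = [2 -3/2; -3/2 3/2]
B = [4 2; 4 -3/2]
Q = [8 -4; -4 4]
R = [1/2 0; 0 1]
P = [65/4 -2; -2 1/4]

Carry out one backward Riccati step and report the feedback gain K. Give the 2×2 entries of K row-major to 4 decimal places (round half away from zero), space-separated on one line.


BᵀP = [57.0000 -7.0000; 35.5000 -4.3750]
S = R + BᵀPB = [1/2 0; 0 1] + [200.0000 124.5000; 124.5000 77.5625] = [200.5000 124.5000; 124.5000 78.5625]
BᵀPA = [124.5000 -96.0000; 77.5625 -59.8125]
K = S⁻¹·BᵀPA = [0.4950 -0.3791; 0.2029 -0.1606]
A−BK = [-0.3856 0.3375; -3.1755 2.7753]
AᵀP(A−BK) = [0.2029 -0.1606; -0.1606 0.1275]
P' = Q + AᵀP(A−BK) = [8.2029 -4.1606; -4.1606 4.1275]
tr(P') = 12.3304

0.4950 -0.3791 0.2029 -0.1606


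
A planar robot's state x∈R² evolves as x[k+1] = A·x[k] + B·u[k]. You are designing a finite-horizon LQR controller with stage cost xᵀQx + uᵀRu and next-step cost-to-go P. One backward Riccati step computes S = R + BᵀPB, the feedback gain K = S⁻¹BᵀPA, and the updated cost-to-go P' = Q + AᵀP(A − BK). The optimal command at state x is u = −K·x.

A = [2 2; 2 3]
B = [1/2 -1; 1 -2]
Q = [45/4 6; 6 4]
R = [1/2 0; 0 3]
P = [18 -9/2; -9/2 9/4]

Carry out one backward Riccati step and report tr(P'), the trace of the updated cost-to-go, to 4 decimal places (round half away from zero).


34.9706

BᵀP = [4.5000 0.0000; -9.0000 0.0000]
S = R + BᵀPB = [1/2 0; 0 3] + [2.2500 -4.5000; -4.5000 9.0000] = [2.7500 -4.5000; -4.5000 12.0000]
BᵀPA = [9.0000 9.0000; -18.0000 -18.0000]
K = S⁻¹·BᵀPA = [2.1176 2.1176; -0.7059 -0.7059]
A−BK = [0.2353 0.2353; -1.5294 -0.5294]
AᵀP(A−BK) = [13.2353 8.7353; 8.7353 6.4853]
P' = Q + AᵀP(A−BK) = [24.4853 14.7353; 14.7353 10.4853]
tr(P') = 34.9706


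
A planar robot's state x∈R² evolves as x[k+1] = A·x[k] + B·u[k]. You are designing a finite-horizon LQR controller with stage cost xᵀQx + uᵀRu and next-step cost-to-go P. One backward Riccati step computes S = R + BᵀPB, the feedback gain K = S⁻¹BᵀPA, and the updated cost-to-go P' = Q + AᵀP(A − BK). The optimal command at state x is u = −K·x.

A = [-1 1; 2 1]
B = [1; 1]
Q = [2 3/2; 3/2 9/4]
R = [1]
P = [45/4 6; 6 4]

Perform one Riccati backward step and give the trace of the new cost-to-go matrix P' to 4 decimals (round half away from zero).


BᵀP = [17.2500 10.0000]
S = R + BᵀPB = [1] + [27.2500] = [28.2500]
BᵀPA = [2.7500 27.2500]
K = S⁻¹·BᵀPA = [0.0973 0.9646]
A−BK = [-1.0973 0.0354; 1.9027 0.0354]
AᵀP(A−BK) = [2.9823 0.0973; 0.0973 0.9646]
P' = Q + AᵀP(A−BK) = [4.9823 1.5973; 1.5973 3.2146]
tr(P') = 8.1969

8.1969


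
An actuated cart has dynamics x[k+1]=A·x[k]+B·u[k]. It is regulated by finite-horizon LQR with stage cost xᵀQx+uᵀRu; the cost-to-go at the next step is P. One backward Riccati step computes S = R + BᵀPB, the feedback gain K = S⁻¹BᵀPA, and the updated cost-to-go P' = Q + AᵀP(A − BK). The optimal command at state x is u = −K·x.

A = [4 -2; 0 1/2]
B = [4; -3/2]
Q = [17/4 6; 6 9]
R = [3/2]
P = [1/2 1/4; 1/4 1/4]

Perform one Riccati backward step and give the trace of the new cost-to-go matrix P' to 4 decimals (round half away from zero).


15.6084

BᵀP = [1.6250 0.6250]
S = R + BᵀPB = [3/2] + [5.5625] = [7.0625]
BᵀPA = [6.5000 -2.9375]
K = S⁻¹·BᵀPA = [0.9204 -0.4159]
A−BK = [0.3186 -0.3363; 1.3805 -0.1239]
AᵀP(A−BK) = [2.0177 -0.7965; -0.7965 0.3407]
P' = Q + AᵀP(A−BK) = [6.2677 5.2035; 5.2035 9.3407]
tr(P') = 15.6084


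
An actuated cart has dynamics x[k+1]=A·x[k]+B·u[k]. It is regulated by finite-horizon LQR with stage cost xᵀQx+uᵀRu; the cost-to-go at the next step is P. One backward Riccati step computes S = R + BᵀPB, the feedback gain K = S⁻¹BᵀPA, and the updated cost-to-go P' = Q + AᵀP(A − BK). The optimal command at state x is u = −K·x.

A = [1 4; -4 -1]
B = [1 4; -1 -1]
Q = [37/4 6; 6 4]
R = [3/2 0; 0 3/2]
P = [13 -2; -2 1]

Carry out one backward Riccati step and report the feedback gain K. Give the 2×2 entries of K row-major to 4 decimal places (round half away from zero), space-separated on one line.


BᵀP = [15.0000 -3.0000; 54.0000 -9.0000]
S = R + BᵀPB = [3/2 0; 0 3/2] + [18.0000 63.0000; 63.0000 225.0000] = [19.5000 63.0000; 63.0000 226.5000]
BᵀPA = [27.0000 63.0000; 90.0000 225.0000]
K = S⁻¹·BᵀPA = [0.9950 0.2111; 0.1206 0.9347]
A−BK = [-0.4774 0.0503; -2.8844 0.1457]
AᵀP(A−BK) = [7.2814 0.1809; 0.1809 1.4020]
P' = Q + AᵀP(A−BK) = [16.5314 6.1809; 6.1809 5.4020]
tr(P') = 21.9334

0.9950 0.2111 0.1206 0.9347


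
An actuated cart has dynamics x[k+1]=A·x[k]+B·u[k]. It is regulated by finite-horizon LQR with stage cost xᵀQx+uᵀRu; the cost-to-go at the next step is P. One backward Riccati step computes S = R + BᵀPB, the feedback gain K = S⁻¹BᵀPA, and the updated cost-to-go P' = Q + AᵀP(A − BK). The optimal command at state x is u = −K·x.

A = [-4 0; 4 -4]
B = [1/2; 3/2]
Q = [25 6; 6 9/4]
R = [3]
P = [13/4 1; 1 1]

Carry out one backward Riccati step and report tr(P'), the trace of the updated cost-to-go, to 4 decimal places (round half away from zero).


BᵀP = [3.1250 2.0000]
S = R + BᵀPB = [3] + [4.5625] = [7.5625]
BᵀPA = [-4.5000 -8.0000]
K = S⁻¹·BᵀPA = [-0.5950 -1.0579]
A−BK = [-3.7025 0.5289; 4.8926 -2.4132]
AᵀP(A−BK) = [33.3223 -4.7603; -4.7603 7.5372]
P' = Q + AᵀP(A−BK) = [58.3223 1.2397; 1.2397 9.7872]
tr(P') = 68.1095

68.1095


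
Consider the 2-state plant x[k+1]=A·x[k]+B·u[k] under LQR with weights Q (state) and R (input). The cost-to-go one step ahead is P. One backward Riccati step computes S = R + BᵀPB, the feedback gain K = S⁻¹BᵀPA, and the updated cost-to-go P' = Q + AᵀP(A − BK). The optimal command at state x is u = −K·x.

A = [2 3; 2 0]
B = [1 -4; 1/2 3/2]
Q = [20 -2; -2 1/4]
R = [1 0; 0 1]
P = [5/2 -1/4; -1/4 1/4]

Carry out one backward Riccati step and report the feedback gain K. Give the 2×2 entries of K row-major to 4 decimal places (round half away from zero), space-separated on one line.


BᵀP = [2.3750 -0.1250; -10.3750 1.3750]
S = R + BᵀPB = [1 0; 0 1] + [2.3125 -9.6875; -9.6875 43.5625] = [3.3125 -9.6875; -9.6875 44.5625]
BᵀPA = [4.5000 7.1250; -18.0000 -31.1250]
K = S⁻¹·BᵀPA = [0.4865 0.2973; -0.2982 -0.6338]
A−BK = [0.3208 0.1674; 2.2040 0.8021]
AᵀP(A−BK) = [1.4438 0.7533; 0.7533 0.6539]
P' = Q + AᵀP(A−BK) = [21.4438 -1.2467; -1.2467 0.9039]
tr(P') = 22.3476

0.4865 0.2973 -0.2982 -0.6338


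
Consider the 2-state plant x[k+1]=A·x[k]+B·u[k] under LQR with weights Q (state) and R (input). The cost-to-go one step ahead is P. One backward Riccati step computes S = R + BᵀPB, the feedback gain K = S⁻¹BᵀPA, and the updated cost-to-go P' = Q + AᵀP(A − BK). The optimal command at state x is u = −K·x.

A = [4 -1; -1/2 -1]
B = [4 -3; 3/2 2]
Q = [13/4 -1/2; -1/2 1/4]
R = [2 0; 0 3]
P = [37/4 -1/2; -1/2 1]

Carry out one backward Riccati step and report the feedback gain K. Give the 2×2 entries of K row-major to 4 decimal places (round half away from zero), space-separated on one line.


0.5745 -0.3297 -0.5580 -0.1136

BᵀP = [36.2500 -0.5000; -28.7500 3.5000]
S = R + BᵀPB = [2 0; 0 3] + [144.2500 -109.7500; -109.7500 93.2500] = [146.2500 -109.7500; -109.7500 96.2500]
BᵀPA = [145.2500 -35.7500; -116.7500 25.2500]
K = S⁻¹·BᵀPA = [0.5745 -0.3297; -0.5580 -0.1136]
A−BK = [0.0283 -0.0220; -0.2458 -0.2783]
AᵀP(A−BK) = [1.6687 -0.1248; -0.1248 0.3319]
P' = Q + AᵀP(A−BK) = [4.9187 -0.6248; -0.6248 0.5819]
tr(P') = 5.5006
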